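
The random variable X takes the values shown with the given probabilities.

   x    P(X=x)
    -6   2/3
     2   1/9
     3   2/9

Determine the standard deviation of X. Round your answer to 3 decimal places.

E[X] = -28/9, E[X²] = 238/9
Var(X) = E[X²] − (E[X])² = 238/9 − 784/81 = 1358/81
SD(X) = √(1358/81) ≈ 4.095

4.095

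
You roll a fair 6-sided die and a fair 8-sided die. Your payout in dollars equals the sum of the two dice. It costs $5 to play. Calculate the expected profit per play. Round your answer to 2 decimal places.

Distribution of the sum of the two dice: 2 w.p. 1/48, 3 w.p. 1/24, 4 w.p. 1/16, 5 w.p. 1/12, 6 w.p. 5/48, 7 w.p. 1/8, …
E[payout] = (1/48)·2 + (1/24)·3 + (1/16)·4 + (1/12)·5 + (5/48)·6 + (1/8)·7 + (1/8)·8 + (1/8)·9 + (5/48)·10 + (1/12)·11 + (1/16)·12 + (1/24)·13 + (1/48)·14 = 8
Expected profit = 8 − 5 = 3 ≈ $3.00

$3.00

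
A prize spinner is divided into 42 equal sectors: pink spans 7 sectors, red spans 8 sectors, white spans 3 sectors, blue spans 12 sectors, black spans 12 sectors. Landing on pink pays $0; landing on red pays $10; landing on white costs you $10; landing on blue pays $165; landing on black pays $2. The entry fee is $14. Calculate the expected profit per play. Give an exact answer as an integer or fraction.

733/21 dollars

E[payout] = (7/42)·0 + (8/42)·10 + (3/42)·(-10) + (12/42)·165 + (12/42)·2 = 1027/21
Expected profit = 1027/21 − 14 = 733/21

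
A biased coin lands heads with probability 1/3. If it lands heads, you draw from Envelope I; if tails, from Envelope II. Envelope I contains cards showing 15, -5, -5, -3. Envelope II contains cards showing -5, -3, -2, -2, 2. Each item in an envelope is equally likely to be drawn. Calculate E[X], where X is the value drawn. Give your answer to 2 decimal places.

-1.17

E[X | Envelope I] = (15 − 5 − 5 − 3)/4 = 1/2
E[X | Envelope II] = (-5 − 3 − 2 − 2 + 2)/5 = -2
E[X] = (1/3)·1/2 + (2/3)·(-2) = -7/6 ≈ -1.17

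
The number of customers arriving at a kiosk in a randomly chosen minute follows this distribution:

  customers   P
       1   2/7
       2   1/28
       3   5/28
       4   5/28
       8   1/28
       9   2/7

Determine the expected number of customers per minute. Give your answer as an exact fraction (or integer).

125/28

E[X] = (2/7)·1 + (1/28)·2 + (5/28)·3 + (5/28)·4 + (1/28)·8 + (2/7)·9
     = 125/28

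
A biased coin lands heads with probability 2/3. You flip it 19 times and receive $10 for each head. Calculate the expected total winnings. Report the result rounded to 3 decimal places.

$126.667

E[#heads] = 19·2/3 = 38/3 (linearity over flips).
E[winnings] = 10·38/3 = 380/3.
≈ 126.667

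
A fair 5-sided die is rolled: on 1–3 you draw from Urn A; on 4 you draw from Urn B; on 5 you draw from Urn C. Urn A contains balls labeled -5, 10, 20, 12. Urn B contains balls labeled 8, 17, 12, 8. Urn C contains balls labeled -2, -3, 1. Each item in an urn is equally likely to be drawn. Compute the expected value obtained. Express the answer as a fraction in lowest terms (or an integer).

E[X | Urn A] = (-5 + 10 + 20 + 12)/4 = 37/4
E[X | Urn B] = (8 + 17 + 12 + 8)/4 = 45/4
E[X | Urn C] = (-2 − 3 + 1)/3 = -4/3
E[X] = (3/5)·37/4 + (1/5)·45/4 + (1/5)·(-4/3) = 113/15

113/15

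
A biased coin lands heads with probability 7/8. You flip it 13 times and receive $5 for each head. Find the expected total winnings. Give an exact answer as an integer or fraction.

455/8 dollars

E[#heads] = 13·7/8 = 91/8 (linearity over flips).
E[winnings] = 5·91/8 = 455/8.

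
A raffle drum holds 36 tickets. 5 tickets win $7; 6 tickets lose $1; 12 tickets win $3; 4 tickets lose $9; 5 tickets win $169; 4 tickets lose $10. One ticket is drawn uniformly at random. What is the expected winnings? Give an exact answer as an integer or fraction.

139/6 dollars

E[payout] = (5/36)·7 + (6/36)·(-1) + (12/36)·3 + (4/36)·(-9) + (5/36)·169 + (4/36)·(-10) = 139/6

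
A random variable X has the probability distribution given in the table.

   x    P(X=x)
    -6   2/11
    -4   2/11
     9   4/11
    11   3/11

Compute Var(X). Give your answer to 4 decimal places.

E[X] = (2/11)·(-6) + (2/11)·(-4) + (4/11)·9 + (3/11)·11 = 49/11
E[X²] = (2/11)·36 + (2/11)·16 + (4/11)·81 + (3/11)·121 = 791/11
Var(X) = 791/11 − (49/11)² = 6300/121 ≈ 52.0661

52.0661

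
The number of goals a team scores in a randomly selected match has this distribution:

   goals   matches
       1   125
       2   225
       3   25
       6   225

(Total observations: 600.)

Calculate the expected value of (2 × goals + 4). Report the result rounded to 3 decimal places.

10.667

Total = 600, so P(goals=1) = 125/600, etc.
E[2x+4] = (5/24)·6 + (3/8)·8 + (1/24)·10 + (3/8)·16
     = 32/3 ≈ 10.667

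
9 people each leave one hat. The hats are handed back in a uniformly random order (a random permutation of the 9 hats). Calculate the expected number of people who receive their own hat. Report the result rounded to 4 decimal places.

Let Xᵢ = 1 if person i gets their own hat. For each i, P(Xᵢ=1) = 1/9.
By linearity of expectation, E[X₁+…+X_9] = 9·(1/9) = 1.
≈ 1.0000

1.0000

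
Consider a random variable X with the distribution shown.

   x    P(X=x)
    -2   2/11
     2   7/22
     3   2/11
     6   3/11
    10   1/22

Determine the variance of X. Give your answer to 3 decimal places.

9.537

E[X] = (2/11)·(-2) + (7/22)·2 + (2/11)·3 + (3/11)·6 + (1/22)·10 = 32/11
E[X²] = (2/11)·4 + (7/22)·4 + (2/11)·9 + (3/11)·36 + (1/22)·100 = 18
Var(X) = 18 − (32/11)² = 1154/121 ≈ 9.537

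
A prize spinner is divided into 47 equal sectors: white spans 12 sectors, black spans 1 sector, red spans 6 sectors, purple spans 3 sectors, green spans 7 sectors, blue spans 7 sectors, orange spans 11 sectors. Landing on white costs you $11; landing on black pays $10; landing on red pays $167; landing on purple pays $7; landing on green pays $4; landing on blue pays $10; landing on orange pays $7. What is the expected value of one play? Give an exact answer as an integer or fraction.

E[payout] = (12/47)·(-11) + (1/47)·10 + (6/47)·167 + (3/47)·7 + (7/47)·4 + (7/47)·10 + (11/47)·7 = 1076/47

1076/47 dollars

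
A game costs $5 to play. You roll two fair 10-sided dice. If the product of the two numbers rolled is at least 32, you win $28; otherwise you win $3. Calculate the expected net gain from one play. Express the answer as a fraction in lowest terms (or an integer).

31/4 dollars

E[payout] = (61/100)·3 + (39/100)·28 = 51/4
Expected profit = 51/4 − 5 = 31/4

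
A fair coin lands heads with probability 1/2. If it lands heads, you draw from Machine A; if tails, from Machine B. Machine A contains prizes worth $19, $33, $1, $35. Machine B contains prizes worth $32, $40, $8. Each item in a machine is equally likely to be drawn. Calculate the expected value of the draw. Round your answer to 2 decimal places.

$24.33

E[X | Machine A] = (19 + 33 + 1 + 35)/4 = 22
E[X | Machine B] = (32 + 40 + 8)/3 = 80/3
E[X] = (1/2)·22 + (1/2)·80/3 = 73/3 ≈ 24.33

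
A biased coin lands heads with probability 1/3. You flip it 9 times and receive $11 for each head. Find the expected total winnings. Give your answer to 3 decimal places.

$33.000

E[#heads] = 9·1/3 = 3 (linearity over flips).
E[winnings] = 11·3 = 33.
≈ 33.000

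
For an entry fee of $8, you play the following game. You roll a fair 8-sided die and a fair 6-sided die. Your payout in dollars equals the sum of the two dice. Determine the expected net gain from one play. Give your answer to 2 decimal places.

$0.00

Distribution of the sum of the two dice: 2 w.p. 1/48, 3 w.p. 1/24, 4 w.p. 1/16, 5 w.p. 1/12, 6 w.p. 5/48, 7 w.p. 1/8, …
E[payout] = (1/48)·2 + (1/24)·3 + (1/16)·4 + (1/12)·5 + (5/48)·6 + (1/8)·7 + (1/8)·8 + (1/8)·9 + (5/48)·10 + (1/12)·11 + (1/16)·12 + (1/24)·13 + (1/48)·14 = 8
Expected profit = 8 − 8 = 0 ≈ $0.00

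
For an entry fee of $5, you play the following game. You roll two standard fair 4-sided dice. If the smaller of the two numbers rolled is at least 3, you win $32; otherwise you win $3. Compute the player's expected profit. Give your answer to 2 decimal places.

E[payout] = (3/4)·3 + (1/4)·32 = 41/4
Expected profit = 41/4 − 5 = 21/4 ≈ $5.25

$5.25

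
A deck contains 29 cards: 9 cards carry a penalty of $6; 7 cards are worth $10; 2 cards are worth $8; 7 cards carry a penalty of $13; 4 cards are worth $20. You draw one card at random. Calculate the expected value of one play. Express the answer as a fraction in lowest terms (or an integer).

E[payout] = (9/29)·(-6) + (7/29)·10 + (2/29)·8 + (7/29)·(-13) + (4/29)·20 = 21/29

21/29 dollars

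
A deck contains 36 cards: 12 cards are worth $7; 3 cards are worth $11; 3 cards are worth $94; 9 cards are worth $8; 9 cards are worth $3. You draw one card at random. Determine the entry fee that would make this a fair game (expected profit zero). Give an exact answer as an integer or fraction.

E[payout] = (12/36)·7 + (3/36)·11 + (3/36)·94 + (9/36)·8 + (9/36)·3 = 83/6
Fair fee = E[payout] = 83/6

83/6 dollars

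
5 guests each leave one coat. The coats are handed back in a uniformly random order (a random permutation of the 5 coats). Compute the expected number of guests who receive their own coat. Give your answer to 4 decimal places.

Let Xᵢ = 1 if person i gets their own coat. For each i, P(Xᵢ=1) = 1/5.
By linearity of expectation, E[X₁+…+X_5] = 5·(1/5) = 1.
≈ 1.0000

1.0000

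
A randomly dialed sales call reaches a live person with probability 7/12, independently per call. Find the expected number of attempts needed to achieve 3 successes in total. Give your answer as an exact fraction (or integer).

By linearity (sum of 3 independent geometric waits), E[trials] = 3/p = 3/(7/12) = 36/7.

36/7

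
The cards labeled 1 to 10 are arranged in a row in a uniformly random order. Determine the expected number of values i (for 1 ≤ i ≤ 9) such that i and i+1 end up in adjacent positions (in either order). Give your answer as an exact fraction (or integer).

For each i ∈ {1,…,9}, let Xᵢ = 1 if i and i+1 are adjacent. P(Xᵢ=1) = 2·(10−1)!/10! = 2/10.
By linearity, E[ΣXᵢ] = (9)·(2/10) = 9/5.

9/5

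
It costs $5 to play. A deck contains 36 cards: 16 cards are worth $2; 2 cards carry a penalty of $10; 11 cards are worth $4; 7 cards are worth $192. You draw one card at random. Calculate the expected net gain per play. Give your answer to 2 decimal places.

$33.89

E[payout] = (16/36)·2 + (2/36)·(-10) + (11/36)·4 + (7/36)·192 = 350/9
Expected profit = 350/9 − 5 = 305/9 ≈ $33.89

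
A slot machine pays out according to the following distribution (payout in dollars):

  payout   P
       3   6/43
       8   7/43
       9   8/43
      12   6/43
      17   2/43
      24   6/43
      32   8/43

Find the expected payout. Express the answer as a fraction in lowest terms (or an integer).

652/43 dollars

E[X] = (6/43)·3 + (7/43)·8 + (8/43)·9 + (6/43)·12 + (2/43)·17 + (6/43)·24 + (8/43)·32
     = 652/43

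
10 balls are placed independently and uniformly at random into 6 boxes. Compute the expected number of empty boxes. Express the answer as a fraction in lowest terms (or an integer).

9765625/10077696

Let Xⱼ=1 if box j is empty. P(Xⱼ=1) = ((6-1)/6)^10 = 9765625/60466176.
By linearity, E[#empty] = 6·9765625/60466176 = 9765625/10077696.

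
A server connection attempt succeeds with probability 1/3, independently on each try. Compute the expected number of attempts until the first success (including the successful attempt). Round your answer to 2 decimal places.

For a geometric distribution, E[trials] = 1/p = 1/(1/3) = 3.
≈ 3.00

3.00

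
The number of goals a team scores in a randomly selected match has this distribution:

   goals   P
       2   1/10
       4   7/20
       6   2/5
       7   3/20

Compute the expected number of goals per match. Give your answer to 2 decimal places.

E[X] = (1/10)·2 + (7/20)·4 + (2/5)·6 + (3/20)·7
     = 101/20 ≈ 5.05

5.05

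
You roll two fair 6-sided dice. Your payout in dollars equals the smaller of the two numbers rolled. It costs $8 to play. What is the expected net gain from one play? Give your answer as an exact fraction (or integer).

-197/36 dollars

Distribution of the smaller of the two numbers rolled: 1 w.p. 11/36, 2 w.p. 1/4, 3 w.p. 7/36, 4 w.p. 5/36, 5 w.p. 1/12, 6 w.p. 1/36
E[payout] = (11/36)·1 + (1/4)·2 + (7/36)·3 + (5/36)·4 + (1/12)·5 + (1/36)·6 = 91/36
Expected profit = 91/36 − 8 = -197/36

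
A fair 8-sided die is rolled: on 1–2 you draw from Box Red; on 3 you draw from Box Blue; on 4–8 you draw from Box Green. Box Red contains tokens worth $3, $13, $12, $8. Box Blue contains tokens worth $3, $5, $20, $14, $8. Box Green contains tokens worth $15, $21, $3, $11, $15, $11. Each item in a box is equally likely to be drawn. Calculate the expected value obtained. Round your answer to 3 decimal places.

E[X | Box Red] = (3 + 13 + 12 + 8)/4 = 9
E[X | Box Blue] = (3 + 5 + 20 + 14 + 8)/5 = 10
E[X | Box Green] = (15 + 21 + 3 + 11 + 15 + 11)/6 = 38/3
E[X] = (1/4)·9 + (1/8)·10 + (5/8)·38/3 = 137/12 ≈ 11.417

$11.417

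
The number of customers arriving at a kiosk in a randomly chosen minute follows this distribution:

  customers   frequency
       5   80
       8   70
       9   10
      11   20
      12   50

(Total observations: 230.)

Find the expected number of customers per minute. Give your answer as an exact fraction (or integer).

Total = 230, so P(customers=5) = 80/230, etc.
E[X] = (8/23)·5 + (7/23)·8 + (1/23)·9 + (2/23)·11 + (5/23)·12
     = 187/23

187/23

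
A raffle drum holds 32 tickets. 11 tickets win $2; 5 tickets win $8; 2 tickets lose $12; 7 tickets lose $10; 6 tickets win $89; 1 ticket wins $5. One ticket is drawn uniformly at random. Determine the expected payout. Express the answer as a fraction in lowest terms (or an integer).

507/32 dollars

E[payout] = (11/32)·2 + (5/32)·8 + (2/32)·(-12) + (7/32)·(-10) + (6/32)·89 + (1/32)·5 = 507/32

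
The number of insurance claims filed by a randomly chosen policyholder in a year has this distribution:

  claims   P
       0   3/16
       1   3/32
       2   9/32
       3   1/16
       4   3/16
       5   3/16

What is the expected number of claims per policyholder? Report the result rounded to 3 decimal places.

E[X] = (3/16)·0 + (3/32)·1 + (9/32)·2 + (1/16)·3 + (3/16)·4 + (3/16)·5
     = 81/32 ≈ 2.531

2.531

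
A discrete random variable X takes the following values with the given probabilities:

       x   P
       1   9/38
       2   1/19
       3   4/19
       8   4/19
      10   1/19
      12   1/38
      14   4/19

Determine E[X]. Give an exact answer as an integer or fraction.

E[X] = (9/38)·1 + (1/19)·2 + (4/19)·3 + (4/19)·8 + (1/19)·10 + (1/38)·12 + (4/19)·14
     = 245/38

245/38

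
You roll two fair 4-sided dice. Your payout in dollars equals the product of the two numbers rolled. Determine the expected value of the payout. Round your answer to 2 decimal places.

$6.25

Distribution of the product of the two numbers rolled: 1 w.p. 1/16, 2 w.p. 1/8, 3 w.p. 1/8, 4 w.p. 3/16, 6 w.p. 1/8, 8 w.p. 1/8, …
E[payout] = (1/16)·1 + (1/8)·2 + (1/8)·3 + (3/16)·4 + (1/8)·6 + (1/8)·8 + (1/16)·9 + (1/8)·12 + (1/16)·16 = 25/4
≈ $6.25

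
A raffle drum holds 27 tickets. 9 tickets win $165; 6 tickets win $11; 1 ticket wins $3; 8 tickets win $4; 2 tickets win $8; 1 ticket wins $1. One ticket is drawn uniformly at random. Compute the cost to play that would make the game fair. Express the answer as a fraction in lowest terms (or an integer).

E[payout] = (9/27)·165 + (6/27)·11 + (1/27)·3 + (8/27)·4 + (2/27)·8 + (1/27)·1 = 1603/27
Fair fee = E[payout] = 1603/27

1603/27 dollars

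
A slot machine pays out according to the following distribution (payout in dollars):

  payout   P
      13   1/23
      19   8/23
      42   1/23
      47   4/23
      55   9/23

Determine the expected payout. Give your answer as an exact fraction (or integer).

E[X] = (1/23)·13 + (8/23)·19 + (1/23)·42 + (4/23)·47 + (9/23)·55
     = 890/23

890/23 dollars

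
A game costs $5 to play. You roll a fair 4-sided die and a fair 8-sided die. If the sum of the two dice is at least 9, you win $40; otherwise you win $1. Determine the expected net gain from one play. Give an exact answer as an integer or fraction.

E[payout] = (11/16)·1 + (5/16)·40 = 211/16
Expected profit = 211/16 − 5 = 131/16

131/16 dollars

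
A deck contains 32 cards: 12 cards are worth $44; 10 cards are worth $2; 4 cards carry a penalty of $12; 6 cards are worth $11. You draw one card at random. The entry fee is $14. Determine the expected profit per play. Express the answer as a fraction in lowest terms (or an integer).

59/16 dollars

E[payout] = (12/32)·44 + (10/32)·2 + (4/32)·(-12) + (6/32)·11 = 283/16
Expected profit = 283/16 − 14 = 59/16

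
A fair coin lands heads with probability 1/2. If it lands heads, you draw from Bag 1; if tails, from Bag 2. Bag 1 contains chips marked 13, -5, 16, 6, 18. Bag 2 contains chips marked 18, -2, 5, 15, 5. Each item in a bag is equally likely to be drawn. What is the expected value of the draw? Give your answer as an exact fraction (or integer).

E[X | Bag 1] = (13 − 5 + 16 + 6 + 18)/5 = 48/5
E[X | Bag 2] = (18 − 2 + 5 + 15 + 5)/5 = 41/5
E[X] = (1/2)·48/5 + (1/2)·41/5 = 89/10

89/10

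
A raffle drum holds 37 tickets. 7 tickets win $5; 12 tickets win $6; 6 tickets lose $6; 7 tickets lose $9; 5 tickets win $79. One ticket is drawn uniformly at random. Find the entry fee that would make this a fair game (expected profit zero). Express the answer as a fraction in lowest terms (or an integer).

403/37 dollars

E[payout] = (7/37)·5 + (12/37)·6 + (6/37)·(-6) + (7/37)·(-9) + (5/37)·79 = 403/37
Fair fee = E[payout] = 403/37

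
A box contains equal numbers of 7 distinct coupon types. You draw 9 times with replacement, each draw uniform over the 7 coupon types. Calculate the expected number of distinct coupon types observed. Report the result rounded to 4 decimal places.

5.2519

Let Xⱼ=1 if type j appears at least once. P(Xⱼ=1) = 1 − ((7−1)/7)^9 = 30275911/40353607.
E[#distinct] = 7·30275911/40353607 = 30275911/5764801.
≈ 5.2519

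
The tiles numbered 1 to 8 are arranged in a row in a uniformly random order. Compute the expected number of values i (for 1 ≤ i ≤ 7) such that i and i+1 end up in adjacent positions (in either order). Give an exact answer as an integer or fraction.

7/4

For each i ∈ {1,…,7}, let Xᵢ = 1 if i and i+1 are adjacent. P(Xᵢ=1) = 2·(8−1)!/8! = 2/8.
By linearity, E[ΣXᵢ] = (7)·(2/8) = 7/4.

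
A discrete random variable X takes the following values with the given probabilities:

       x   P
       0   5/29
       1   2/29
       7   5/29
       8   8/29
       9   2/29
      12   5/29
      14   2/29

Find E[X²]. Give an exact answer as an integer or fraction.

2033/29

E[X²] = (5/29)·0 + (2/29)·1 + (5/29)·49 + (8/29)·64 + (2/29)·81 + (5/29)·144 + (2/29)·196
     = 2033/29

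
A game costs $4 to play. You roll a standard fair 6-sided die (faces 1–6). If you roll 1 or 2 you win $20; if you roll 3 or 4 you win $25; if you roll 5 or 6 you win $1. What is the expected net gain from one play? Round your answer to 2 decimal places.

E[payout] = (1/3)·1 + (1/3)·20 + (1/3)·25 = 46/3
Expected profit = 46/3 − 4 = 34/3 ≈ $11.33

$11.33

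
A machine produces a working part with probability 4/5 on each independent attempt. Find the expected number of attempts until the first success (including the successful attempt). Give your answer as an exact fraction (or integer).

For a geometric distribution, E[trials] = 1/p = 1/(4/5) = 5/4.

5/4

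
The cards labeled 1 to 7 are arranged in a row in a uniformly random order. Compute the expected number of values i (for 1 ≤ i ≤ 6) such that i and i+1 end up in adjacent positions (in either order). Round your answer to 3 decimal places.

For each i ∈ {1,…,6}, let Xᵢ = 1 if i and i+1 are adjacent. P(Xᵢ=1) = 2·(7−1)!/7! = 2/7.
By linearity, E[ΣXᵢ] = (6)·(2/7) = 12/7.
≈ 1.714

1.714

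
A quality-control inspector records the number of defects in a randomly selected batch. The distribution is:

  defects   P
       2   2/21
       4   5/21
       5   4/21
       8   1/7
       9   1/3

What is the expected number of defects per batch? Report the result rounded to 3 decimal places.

6.238

E[X] = (2/21)·2 + (5/21)·4 + (4/21)·5 + (1/7)·8 + (1/3)·9
     = 131/21 ≈ 6.238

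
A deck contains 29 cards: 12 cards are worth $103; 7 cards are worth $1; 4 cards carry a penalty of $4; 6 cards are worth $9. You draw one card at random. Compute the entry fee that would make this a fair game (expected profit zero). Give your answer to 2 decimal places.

$44.17

E[payout] = (12/29)·103 + (7/29)·1 + (4/29)·(-4) + (6/29)·9 = 1281/29
Fair fee = E[payout] = 1281/29 ≈ $44.17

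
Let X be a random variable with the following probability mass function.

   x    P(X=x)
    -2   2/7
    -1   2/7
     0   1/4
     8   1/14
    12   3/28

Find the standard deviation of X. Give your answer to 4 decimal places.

E[X] = 1, E[X²] = 150/7
Var(X) = E[X²] − (E[X])² = 150/7 − 1 = 143/7
SD(X) = √(143/7) ≈ 4.5198

4.5198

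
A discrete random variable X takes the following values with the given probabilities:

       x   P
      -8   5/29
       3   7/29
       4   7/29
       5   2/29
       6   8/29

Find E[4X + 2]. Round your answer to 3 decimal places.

E[4x+2] = (5/29)·(-30) + (7/29)·14 + (7/29)·18 + (2/29)·22 + (8/29)·26
     = 326/29 ≈ 11.241

11.241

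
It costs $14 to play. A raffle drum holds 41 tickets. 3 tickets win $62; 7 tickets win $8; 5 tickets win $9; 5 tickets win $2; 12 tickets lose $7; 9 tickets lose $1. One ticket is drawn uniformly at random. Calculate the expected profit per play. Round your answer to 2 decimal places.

-$9.02

E[payout] = (3/41)·62 + (7/41)·8 + (5/41)·9 + (5/41)·2 + (12/41)·(-7) + (9/41)·(-1) = 204/41
Expected profit = 204/41 − 14 = -370/41 ≈ -$9.02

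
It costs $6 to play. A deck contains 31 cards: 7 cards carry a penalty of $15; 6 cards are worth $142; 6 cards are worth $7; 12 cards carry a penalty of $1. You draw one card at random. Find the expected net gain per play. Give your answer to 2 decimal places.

$19.06

E[payout] = (7/31)·(-15) + (6/31)·142 + (6/31)·7 + (12/31)·(-1) = 777/31
Expected profit = 777/31 − 6 = 591/31 ≈ $19.06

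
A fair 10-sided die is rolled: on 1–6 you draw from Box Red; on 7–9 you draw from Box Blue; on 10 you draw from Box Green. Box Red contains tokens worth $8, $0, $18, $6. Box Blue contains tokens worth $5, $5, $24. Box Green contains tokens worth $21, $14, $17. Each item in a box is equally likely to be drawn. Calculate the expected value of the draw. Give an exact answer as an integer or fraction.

149/15 dollars

E[X | Box Red] = (8 + 0 + 18 + 6)/4 = 8
E[X | Box Blue] = (5 + 5 + 24)/3 = 34/3
E[X | Box Green] = (21 + 14 + 17)/3 = 52/3
E[X] = (3/5)·8 + (3/10)·34/3 + (1/10)·52/3 = 149/15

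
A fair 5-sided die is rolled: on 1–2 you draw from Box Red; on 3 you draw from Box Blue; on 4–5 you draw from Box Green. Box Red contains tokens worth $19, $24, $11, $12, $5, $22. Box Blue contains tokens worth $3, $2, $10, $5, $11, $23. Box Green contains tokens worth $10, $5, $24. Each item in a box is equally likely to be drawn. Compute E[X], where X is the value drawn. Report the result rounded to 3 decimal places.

$13.200

E[X | Box Red] = (19 + 24 + 11 + 12 + 5 + 22)/6 = 31/2
E[X | Box Blue] = (3 + 2 + 10 + 5 + 11 + 23)/6 = 9
E[X | Box Green] = (10 + 5 + 24)/3 = 13
E[X] = (2/5)·31/2 + (1/5)·9 + (2/5)·13 = 66/5 ≈ 13.200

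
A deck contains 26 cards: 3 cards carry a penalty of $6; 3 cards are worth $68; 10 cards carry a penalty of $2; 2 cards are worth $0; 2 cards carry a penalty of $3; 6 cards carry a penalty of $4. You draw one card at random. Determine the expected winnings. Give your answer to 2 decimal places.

$5.23

E[payout] = (3/26)·(-6) + (3/26)·68 + (10/26)·(-2) + (2/26)·0 + (2/26)·(-3) + (6/26)·(-4) = 68/13
≈ $5.23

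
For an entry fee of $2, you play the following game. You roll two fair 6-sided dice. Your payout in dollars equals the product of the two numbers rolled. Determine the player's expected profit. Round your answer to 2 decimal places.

Distribution of the product of the two numbers rolled: 1 w.p. 1/36, 2 w.p. 1/18, 3 w.p. 1/18, 4 w.p. 1/12, 5 w.p. 1/18, 6 w.p. 1/9, …
E[payout] = (1/36)·1 + (1/18)·2 + (1/18)·3 + (1/12)·4 + (1/18)·5 + (1/9)·6 + (1/18)·8 + (1/36)·9 + (1/18)·10 + (1/9)·12 + (1/18)·15 + (1/36)·16 + (1/18)·18 + (1/18)·20 + (1/18)·24 + (1/36)·25 + (1/18)·30 + (1/36)·36 = 49/4
Expected profit = 49/4 − 2 = 41/4 ≈ $10.25

$10.25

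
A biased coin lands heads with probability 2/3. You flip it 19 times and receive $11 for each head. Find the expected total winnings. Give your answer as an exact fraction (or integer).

418/3 dollars

E[#heads] = 19·2/3 = 38/3 (linearity over flips).
E[winnings] = 11·38/3 = 418/3.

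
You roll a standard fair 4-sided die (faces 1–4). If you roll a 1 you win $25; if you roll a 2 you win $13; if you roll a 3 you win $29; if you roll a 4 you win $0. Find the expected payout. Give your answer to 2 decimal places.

E[payout] = (1/4)·0 + (1/4)·13 + (1/4)·25 + (1/4)·29 = 67/4
≈ $16.75

$16.75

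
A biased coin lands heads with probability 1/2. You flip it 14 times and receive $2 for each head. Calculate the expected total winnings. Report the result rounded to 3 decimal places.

$14.000

E[#heads] = 14·1/2 = 7 (linearity over flips).
E[winnings] = 2·7 = 14.
≈ 14.000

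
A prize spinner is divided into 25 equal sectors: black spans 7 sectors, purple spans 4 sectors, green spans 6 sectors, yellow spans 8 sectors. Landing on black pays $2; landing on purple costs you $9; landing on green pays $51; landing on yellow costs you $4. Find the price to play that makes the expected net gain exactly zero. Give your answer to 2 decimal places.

$10.08

E[payout] = (7/25)·2 + (4/25)·(-9) + (6/25)·51 + (8/25)·(-4) = 252/25
Fair fee = E[payout] = 252/25 ≈ $10.08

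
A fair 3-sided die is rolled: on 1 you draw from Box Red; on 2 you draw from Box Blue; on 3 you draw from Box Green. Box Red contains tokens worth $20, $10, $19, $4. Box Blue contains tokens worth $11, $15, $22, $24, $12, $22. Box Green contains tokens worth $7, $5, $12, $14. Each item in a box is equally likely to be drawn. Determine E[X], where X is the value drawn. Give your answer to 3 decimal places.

E[X | Box Red] = (20 + 10 + 19 + 4)/4 = 53/4
E[X | Box Blue] = (11 + 15 + 22 + 24 + 12 + 22)/6 = 53/3
E[X | Box Green] = (7 + 5 + 12 + 14)/4 = 19/2
E[X] = (1/3)·53/4 + (1/3)·53/3 + (1/3)·19/2 = 485/36 ≈ 13.472

$13.472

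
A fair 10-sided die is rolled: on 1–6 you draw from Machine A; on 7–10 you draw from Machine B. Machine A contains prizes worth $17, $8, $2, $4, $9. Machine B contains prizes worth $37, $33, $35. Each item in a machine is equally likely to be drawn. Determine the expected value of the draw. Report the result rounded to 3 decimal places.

E[X | Machine A] = (17 + 8 + 2 + 4 + 9)/5 = 8
E[X | Machine B] = (37 + 33 + 35)/3 = 35
E[X] = (3/5)·8 + (2/5)·35 = 94/5 ≈ 18.800

$18.800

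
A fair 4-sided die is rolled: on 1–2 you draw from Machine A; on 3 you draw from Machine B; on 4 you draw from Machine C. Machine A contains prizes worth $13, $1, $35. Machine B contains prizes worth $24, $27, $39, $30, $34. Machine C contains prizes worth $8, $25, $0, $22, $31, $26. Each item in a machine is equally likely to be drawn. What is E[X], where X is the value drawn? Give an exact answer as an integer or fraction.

E[X | Machine A] = (13 + 1 + 35)/3 = 49/3
E[X | Machine B] = (24 + 27 + 39 + 30 + 34)/5 = 154/5
E[X | Machine C] = (8 + 25 + 0 + 22 + 31 + 26)/6 = 56/3
E[X] = (1/2)·49/3 + (1/4)·154/5 + (1/4)·56/3 = 308/15

308/15 dollars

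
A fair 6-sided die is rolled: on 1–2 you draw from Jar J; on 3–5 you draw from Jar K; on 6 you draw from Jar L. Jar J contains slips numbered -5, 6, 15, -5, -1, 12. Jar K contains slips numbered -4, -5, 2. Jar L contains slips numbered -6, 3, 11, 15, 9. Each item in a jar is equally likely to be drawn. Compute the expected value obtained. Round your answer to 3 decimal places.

E[X | Jar J] = (-5 + 6 + 15 − 5 − 1 + 12)/6 = 11/3
E[X | Jar K] = (-4 − 5 + 2)/3 = -7/3
E[X | Jar L] = (-6 + 3 + 11 + 15 + 9)/5 = 32/5
E[X] = (1/3)·11/3 + (1/2)·(-7/3) + (1/6)·32/5 = 101/90 ≈ 1.122

1.122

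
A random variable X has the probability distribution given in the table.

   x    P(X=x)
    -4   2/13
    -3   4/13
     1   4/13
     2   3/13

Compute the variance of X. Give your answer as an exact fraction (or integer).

992/169

E[X] = (2/13)·(-4) + (4/13)·(-3) + (4/13)·1 + (3/13)·2 = -10/13
E[X²] = (2/13)·16 + (4/13)·9 + (4/13)·1 + (3/13)·4 = 84/13
Var(X) = 84/13 − (-10/13)² = 992/169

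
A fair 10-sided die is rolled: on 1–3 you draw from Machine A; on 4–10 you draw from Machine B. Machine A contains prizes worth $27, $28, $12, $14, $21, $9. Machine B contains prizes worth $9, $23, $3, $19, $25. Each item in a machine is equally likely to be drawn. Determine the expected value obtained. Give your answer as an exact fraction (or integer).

E[X | Machine A] = (27 + 28 + 12 + 14 + 21 + 9)/6 = 37/2
E[X | Machine B] = (9 + 23 + 3 + 19 + 25)/5 = 79/5
E[X] = (3/10)·37/2 + (7/10)·79/5 = 1661/100

1661/100 dollars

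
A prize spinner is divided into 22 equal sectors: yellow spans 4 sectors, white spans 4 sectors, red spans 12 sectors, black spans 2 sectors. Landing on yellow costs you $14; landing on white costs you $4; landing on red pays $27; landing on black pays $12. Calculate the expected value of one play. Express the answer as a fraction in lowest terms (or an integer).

E[payout] = (4/22)·(-14) + (4/22)·(-4) + (12/22)·27 + (2/22)·12 = 138/11

138/11 dollars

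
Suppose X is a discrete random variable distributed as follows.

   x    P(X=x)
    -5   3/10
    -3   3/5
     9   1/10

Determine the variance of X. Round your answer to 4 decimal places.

15.2400

E[X] = (3/10)·(-5) + (3/5)·(-3) + (1/10)·9 = -12/5
E[X²] = (3/10)·25 + (3/5)·9 + (1/10)·81 = 21
Var(X) = 21 − (-12/5)² = 381/25 ≈ 15.2400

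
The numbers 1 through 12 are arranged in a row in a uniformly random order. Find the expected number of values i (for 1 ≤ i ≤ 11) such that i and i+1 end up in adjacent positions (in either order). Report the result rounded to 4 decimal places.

For each i ∈ {1,…,11}, let Xᵢ = 1 if i and i+1 are adjacent. P(Xᵢ=1) = 2·(12−1)!/12! = 2/12.
By linearity, E[ΣXᵢ] = (11)·(2/12) = 11/6.
≈ 1.8333

1.8333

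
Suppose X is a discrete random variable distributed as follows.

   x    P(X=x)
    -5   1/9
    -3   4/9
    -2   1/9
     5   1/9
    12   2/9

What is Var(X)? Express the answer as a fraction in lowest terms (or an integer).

E[X] = (1/9)·(-5) + (4/9)·(-3) + (1/9)·(-2) + (1/9)·5 + (2/9)·12 = 10/9
E[X²] = (1/9)·25 + (4/9)·9 + (1/9)·4 + (1/9)·25 + (2/9)·144 = 42
Var(X) = 42 − (10/9)² = 3302/81

3302/81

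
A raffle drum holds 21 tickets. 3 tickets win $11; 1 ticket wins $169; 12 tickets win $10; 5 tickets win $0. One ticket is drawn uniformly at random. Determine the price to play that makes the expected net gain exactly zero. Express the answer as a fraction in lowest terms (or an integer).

46/3 dollars

E[payout] = (3/21)·11 + (1/21)·169 + (12/21)·10 + (5/21)·0 = 46/3
Fair fee = E[payout] = 46/3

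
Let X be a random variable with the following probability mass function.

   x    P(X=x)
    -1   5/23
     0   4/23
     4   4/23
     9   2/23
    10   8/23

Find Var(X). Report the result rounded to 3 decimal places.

E[X] = (5/23)·(-1) + (4/23)·0 + (4/23)·4 + (2/23)·9 + (8/23)·10 = 109/23
E[X²] = (5/23)·1 + (4/23)·0 + (4/23)·16 + (2/23)·81 + (8/23)·100 = 1031/23
Var(X) = 1031/23 − (109/23)² = 11832/529 ≈ 22.367

22.367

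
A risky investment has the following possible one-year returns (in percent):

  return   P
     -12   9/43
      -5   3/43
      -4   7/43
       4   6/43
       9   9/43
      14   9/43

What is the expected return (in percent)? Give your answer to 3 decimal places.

E[X] = (9/43)·(-12) + (3/43)·(-5) + (7/43)·(-4) + (6/43)·4 + (9/43)·9 + (9/43)·14
     = 80/43 ≈ 1.860

1.860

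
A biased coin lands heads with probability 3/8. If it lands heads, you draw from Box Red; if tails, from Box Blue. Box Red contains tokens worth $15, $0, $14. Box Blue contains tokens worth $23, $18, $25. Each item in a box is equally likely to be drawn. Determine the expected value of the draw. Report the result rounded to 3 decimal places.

E[X | Box Red] = (15 + 0 + 14)/3 = 29/3
E[X | Box Blue] = (23 + 18 + 25)/3 = 22
E[X] = (3/8)·29/3 + (5/8)·22 = 139/8 ≈ 17.375

$17.375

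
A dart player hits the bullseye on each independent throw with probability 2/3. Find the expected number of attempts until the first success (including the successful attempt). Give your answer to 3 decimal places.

For a geometric distribution, E[trials] = 1/p = 1/(2/3) = 3/2.
≈ 1.500

1.500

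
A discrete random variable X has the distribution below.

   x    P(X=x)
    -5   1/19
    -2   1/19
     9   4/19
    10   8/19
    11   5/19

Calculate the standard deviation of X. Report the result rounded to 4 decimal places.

E[X] = 164/19, E[X²] = 1758/19
Var(X) = E[X²] − (E[X])² = 1758/19 − 26896/361 = 6506/361
SD(X) = √(6506/361) ≈ 4.2453

4.2453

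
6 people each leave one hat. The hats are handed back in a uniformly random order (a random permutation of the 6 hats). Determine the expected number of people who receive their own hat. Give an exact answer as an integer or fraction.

1

Let Xᵢ = 1 if person i gets their own hat. For each i, P(Xᵢ=1) = 1/6.
By linearity of expectation, E[X₁+…+X_6] = 6·(1/6) = 1.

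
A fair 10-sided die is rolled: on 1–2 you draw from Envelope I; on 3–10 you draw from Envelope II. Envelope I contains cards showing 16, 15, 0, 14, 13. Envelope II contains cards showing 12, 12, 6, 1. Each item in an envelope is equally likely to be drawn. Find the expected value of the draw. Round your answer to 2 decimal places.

E[X | Envelope I] = (16 + 15 + 0 + 14 + 13)/5 = 58/5
E[X | Envelope II] = (12 + 12 + 6 + 1)/4 = 31/4
E[X] = (1/5)·58/5 + (4/5)·31/4 = 213/25 ≈ 8.52

8.52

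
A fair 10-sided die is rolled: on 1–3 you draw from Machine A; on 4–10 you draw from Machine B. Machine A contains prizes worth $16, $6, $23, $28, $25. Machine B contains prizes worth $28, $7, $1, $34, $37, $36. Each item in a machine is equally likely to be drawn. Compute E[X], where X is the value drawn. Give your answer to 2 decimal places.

$22.56

E[X | Machine A] = (16 + 6 + 23 + 28 + 25)/5 = 98/5
E[X | Machine B] = (28 + 7 + 1 + 34 + 37 + 36)/6 = 143/6
E[X] = (3/10)·98/5 + (7/10)·143/6 = 6769/300 ≈ 22.56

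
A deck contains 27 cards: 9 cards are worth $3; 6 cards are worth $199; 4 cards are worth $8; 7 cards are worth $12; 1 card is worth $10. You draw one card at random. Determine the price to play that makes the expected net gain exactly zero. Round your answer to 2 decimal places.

E[payout] = (9/27)·3 + (6/27)·199 + (4/27)·8 + (7/27)·12 + (1/27)·10 = 449/9
Fair fee = E[payout] = 449/9 ≈ $49.89

$49.89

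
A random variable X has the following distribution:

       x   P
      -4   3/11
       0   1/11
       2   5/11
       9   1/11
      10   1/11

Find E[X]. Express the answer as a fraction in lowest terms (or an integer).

E[X] = (3/11)·(-4) + (1/11)·0 + (5/11)·2 + (1/11)·9 + (1/11)·10
     = 17/11

17/11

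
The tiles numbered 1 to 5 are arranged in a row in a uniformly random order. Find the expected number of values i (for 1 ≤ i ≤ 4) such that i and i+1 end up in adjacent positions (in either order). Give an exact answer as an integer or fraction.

8/5

For each i ∈ {1,…,4}, let Xᵢ = 1 if i and i+1 are adjacent. P(Xᵢ=1) = 2·(5−1)!/5! = 2/5.
By linearity, E[ΣXᵢ] = (4)·(2/5) = 8/5.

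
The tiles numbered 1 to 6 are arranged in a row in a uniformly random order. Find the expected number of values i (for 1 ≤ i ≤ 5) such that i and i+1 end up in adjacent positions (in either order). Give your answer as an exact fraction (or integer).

For each i ∈ {1,…,5}, let Xᵢ = 1 if i and i+1 are adjacent. P(Xᵢ=1) = 2·(6−1)!/6! = 2/6.
By linearity, E[ΣXᵢ] = (5)·(2/6) = 5/3.

5/3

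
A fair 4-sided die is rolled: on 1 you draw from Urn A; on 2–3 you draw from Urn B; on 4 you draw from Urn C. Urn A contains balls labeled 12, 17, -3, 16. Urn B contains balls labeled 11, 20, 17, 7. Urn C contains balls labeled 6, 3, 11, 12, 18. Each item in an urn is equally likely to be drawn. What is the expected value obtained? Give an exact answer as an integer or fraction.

12

E[X | Urn A] = (12 + 17 − 3 + 16)/4 = 21/2
E[X | Urn B] = (11 + 20 + 17 + 7)/4 = 55/4
E[X | Urn C] = (6 + 3 + 11 + 12 + 18)/5 = 10
E[X] = (1/4)·21/2 + (1/2)·55/4 + (1/4)·10 = 12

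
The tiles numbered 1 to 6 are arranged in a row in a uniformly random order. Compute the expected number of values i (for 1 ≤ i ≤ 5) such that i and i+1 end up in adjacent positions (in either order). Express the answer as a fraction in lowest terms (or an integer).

For each i ∈ {1,…,5}, let Xᵢ = 1 if i and i+1 are adjacent. P(Xᵢ=1) = 2·(6−1)!/6! = 2/6.
By linearity, E[ΣXᵢ] = (5)·(2/6) = 5/3.

5/3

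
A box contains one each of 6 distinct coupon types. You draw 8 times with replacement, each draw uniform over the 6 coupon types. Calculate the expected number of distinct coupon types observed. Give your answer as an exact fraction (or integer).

Let Xⱼ=1 if type j appears at least once. P(Xⱼ=1) = 1 − ((6−1)/6)^8 = 1288991/1679616.
E[#distinct] = 6·1288991/1679616 = 1288991/279936.

1288991/279936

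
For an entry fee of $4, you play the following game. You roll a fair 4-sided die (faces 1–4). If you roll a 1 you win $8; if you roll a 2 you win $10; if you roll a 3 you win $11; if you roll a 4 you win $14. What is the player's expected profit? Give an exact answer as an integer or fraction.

E[payout] = (1/4)·8 + (1/4)·10 + (1/4)·11 + (1/4)·14 = 43/4
Expected profit = 43/4 − 4 = 27/4

27/4 dollars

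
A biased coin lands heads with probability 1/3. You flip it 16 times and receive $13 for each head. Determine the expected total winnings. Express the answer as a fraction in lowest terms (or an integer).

208/3 dollars

E[#heads] = 16·1/3 = 16/3 (linearity over flips).
E[winnings] = 13·16/3 = 208/3.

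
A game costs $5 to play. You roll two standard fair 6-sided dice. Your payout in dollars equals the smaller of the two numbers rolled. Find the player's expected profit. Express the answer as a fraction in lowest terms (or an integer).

-89/36 dollars

Distribution of the smaller of the two numbers rolled: 1 w.p. 11/36, 2 w.p. 1/4, 3 w.p. 7/36, 4 w.p. 5/36, 5 w.p. 1/12, 6 w.p. 1/36
E[payout] = (11/36)·1 + (1/4)·2 + (7/36)·3 + (5/36)·4 + (1/12)·5 + (1/36)·6 = 91/36
Expected profit = 91/36 − 5 = -89/36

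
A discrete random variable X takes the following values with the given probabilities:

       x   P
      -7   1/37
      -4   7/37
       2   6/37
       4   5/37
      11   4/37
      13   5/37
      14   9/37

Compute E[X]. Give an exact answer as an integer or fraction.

E[X] = (1/37)·(-7) + (7/37)·(-4) + (6/37)·2 + (5/37)·4 + (4/37)·11 + (5/37)·13 + (9/37)·14
     = 232/37

232/37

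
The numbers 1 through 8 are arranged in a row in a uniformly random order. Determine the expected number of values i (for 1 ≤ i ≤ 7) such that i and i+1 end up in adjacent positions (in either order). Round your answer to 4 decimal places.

For each i ∈ {1,…,7}, let Xᵢ = 1 if i and i+1 are adjacent. P(Xᵢ=1) = 2·(8−1)!/8! = 2/8.
By linearity, E[ΣXᵢ] = (7)·(2/8) = 7/4.
≈ 1.7500

1.7500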